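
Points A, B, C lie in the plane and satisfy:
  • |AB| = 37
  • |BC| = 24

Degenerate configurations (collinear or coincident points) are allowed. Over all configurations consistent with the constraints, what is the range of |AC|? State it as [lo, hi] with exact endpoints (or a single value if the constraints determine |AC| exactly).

|AC| ∈ [13, 61]  (≈ [13.0000, 61.0000])

|AB| ∈ {37}
|BC| ∈ {24}
|AC| ∈ [13, 61]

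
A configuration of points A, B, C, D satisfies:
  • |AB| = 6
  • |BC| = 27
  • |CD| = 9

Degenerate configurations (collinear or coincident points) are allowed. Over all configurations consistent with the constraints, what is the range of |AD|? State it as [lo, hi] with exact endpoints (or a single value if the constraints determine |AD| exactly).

|AB| ∈ {6}
|BC| ∈ {27}
|CD| ∈ {9}
|AC| ∈ [21, 33]
|BD| ∈ [18, 36]
|AD| ∈ [12, 42]

|AD| ∈ [12, 42]  (≈ [12.0000, 42.0000])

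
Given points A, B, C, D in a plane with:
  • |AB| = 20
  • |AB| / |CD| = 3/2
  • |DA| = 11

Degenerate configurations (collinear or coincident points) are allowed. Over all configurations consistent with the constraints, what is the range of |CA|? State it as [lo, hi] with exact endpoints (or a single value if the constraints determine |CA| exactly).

|CA| ∈ [7/3, 73/3]  (≈ [2.3333, 24.3333])

|AB| ∈ {20}
|AD| ∈ {11}
|CD| ∈ {40/3}
|BD| ∈ [9, 31]
|AC| ∈ [7/3, 73/3]
|BC| ∈ [0, 133/3]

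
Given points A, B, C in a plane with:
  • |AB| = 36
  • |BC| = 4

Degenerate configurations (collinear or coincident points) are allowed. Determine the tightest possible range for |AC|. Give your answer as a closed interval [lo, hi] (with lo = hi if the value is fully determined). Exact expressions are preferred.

|AB| ∈ {36}
|BC| ∈ {4}
|AC| ∈ [32, 40]

|AC| ∈ [32, 40]  (≈ [32.0000, 40.0000])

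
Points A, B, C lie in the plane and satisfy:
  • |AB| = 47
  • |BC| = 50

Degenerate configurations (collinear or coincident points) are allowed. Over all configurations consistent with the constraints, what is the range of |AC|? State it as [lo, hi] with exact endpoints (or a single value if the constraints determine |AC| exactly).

|AC| ∈ [3, 97]  (≈ [3.0000, 97.0000])

|AB| ∈ {47}
|BC| ∈ {50}
|AC| ∈ [3, 97]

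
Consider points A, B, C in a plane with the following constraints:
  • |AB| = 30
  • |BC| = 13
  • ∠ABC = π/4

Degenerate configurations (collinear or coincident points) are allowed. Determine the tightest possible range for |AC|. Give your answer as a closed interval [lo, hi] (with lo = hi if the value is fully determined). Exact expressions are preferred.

|AB| ∈ {30}
|BC| ∈ {13}
|AC| ∈ {√(1069 - 390·√(2))}

|AC| = √(1069 - 390·√(2))  (≈ 22.7477)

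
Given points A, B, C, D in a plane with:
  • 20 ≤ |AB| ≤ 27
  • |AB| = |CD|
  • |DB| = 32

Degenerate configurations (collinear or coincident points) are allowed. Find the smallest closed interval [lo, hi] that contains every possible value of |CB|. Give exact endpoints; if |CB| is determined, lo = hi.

|CB| ∈ [5, 59]  (≈ [5.0000, 59.0000])

|AB| ∈ [20, 27]
|BD| ∈ {32}
|CD| ∈ [20, 27]
|AD| ∈ [5, 59]
|BC| ∈ [5, 59]
|AC| ∈ [0, 86]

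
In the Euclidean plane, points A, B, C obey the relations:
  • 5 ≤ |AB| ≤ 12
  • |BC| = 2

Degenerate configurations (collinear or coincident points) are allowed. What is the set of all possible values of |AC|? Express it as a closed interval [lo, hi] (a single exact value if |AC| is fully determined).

|AB| ∈ [5, 12]
|BC| ∈ {2}
|AC| ∈ [3, 14]

|AC| ∈ [3, 14]  (≈ [3.0000, 14.0000])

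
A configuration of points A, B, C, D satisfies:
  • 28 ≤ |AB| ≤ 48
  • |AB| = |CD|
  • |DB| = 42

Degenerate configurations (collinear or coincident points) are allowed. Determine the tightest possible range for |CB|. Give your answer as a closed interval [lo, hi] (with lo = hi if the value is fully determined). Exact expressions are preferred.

|CB| ∈ [0, 90]  (≈ [0.0000, 90.0000])

|AB| ∈ [28, 48]
|BD| ∈ {42}
|CD| ∈ [28, 48]
|AD| ∈ [0, 90]
|BC| ∈ [0, 90]
|AC| ∈ [0, 138]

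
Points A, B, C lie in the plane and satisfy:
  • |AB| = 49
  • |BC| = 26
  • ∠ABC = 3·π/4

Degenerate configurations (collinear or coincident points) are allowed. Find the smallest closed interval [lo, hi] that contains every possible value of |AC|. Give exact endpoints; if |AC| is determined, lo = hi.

|AB| ∈ {49}
|BC| ∈ {26}
|AC| ∈ {√(1274·√(2) + 3077)}

|AC| = √(1274·√(2) + 3077)  (≈ 69.8477)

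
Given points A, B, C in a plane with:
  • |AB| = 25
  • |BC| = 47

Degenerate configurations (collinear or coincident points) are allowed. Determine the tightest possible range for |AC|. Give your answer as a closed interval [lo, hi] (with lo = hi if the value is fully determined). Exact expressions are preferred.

|AC| ∈ [22, 72]  (≈ [22.0000, 72.0000])

|AB| ∈ {25}
|BC| ∈ {47}
|AC| ∈ [22, 72]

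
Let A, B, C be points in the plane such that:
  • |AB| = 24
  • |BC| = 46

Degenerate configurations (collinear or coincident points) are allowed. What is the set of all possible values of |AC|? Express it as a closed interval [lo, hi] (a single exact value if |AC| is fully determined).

|AB| ∈ {24}
|BC| ∈ {46}
|AC| ∈ [22, 70]

|AC| ∈ [22, 70]  (≈ [22.0000, 70.0000])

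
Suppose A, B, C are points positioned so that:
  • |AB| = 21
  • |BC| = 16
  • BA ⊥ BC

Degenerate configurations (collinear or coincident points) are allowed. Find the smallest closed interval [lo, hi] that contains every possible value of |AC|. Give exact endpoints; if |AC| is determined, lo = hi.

|AB| ∈ {21}
|BC| ∈ {16}
|AC| ∈ {√(697)}

|AC| = √(697)  (≈ 26.4008)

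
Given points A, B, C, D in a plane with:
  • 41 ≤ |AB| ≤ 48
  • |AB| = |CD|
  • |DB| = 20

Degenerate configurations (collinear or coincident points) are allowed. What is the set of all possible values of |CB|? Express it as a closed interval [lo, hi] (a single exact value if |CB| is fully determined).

|CB| ∈ [21, 68]  (≈ [21.0000, 68.0000])

|AB| ∈ [41, 48]
|BD| ∈ {20}
|CD| ∈ [41, 48]
|AD| ∈ [21, 68]
|BC| ∈ [21, 68]
|AC| ∈ [0, 116]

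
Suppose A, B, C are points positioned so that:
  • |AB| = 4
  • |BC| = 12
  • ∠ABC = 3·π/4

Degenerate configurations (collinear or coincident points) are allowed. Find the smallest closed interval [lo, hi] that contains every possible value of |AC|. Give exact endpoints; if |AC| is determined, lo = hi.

|AC| = 4·√(3·√(2) + 10)  (≈ 15.0958)

|AB| ∈ {4}
|BC| ∈ {12}
|AC| ∈ {4·√(3·√(2) + 10)}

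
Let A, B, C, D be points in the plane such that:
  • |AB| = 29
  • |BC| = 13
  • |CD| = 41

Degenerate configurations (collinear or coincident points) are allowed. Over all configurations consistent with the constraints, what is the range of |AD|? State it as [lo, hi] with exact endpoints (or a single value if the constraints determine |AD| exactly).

|AD| ∈ [0, 83]  (≈ [0.0000, 83.0000])

|AB| ∈ {29}
|BC| ∈ {13}
|CD| ∈ {41}
|AC| ∈ [16, 42]
|BD| ∈ [28, 54]
|AD| ∈ [0, 83]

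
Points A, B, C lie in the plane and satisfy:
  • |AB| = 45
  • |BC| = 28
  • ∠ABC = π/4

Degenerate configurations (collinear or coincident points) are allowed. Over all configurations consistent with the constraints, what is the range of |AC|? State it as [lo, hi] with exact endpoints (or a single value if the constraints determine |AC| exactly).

|AB| ∈ {45}
|BC| ∈ {28}
|AC| ∈ {√(2809 - 1260·√(2))}

|AC| = √(2809 - 1260·√(2))  (≈ 32.0483)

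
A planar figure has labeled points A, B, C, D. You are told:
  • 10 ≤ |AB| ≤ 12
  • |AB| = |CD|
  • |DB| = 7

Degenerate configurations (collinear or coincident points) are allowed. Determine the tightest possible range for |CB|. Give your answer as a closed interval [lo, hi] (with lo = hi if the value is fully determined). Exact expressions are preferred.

|AB| ∈ [10, 12]
|BD| ∈ {7}
|CD| ∈ [10, 12]
|AD| ∈ [3, 19]
|BC| ∈ [3, 19]
|AC| ∈ [0, 31]

|CB| ∈ [3, 19]  (≈ [3.0000, 19.0000])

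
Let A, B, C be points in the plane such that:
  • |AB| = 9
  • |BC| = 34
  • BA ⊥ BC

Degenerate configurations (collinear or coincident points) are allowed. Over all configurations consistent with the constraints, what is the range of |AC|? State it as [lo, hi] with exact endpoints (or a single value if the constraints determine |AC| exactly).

|AB| ∈ {9}
|BC| ∈ {34}
|AC| ∈ {√(1237)}

|AC| = √(1237)  (≈ 35.1710)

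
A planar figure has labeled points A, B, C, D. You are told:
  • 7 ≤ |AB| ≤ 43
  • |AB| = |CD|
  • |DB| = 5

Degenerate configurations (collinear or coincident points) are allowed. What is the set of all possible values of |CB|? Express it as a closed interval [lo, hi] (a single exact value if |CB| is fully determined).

|AB| ∈ [7, 43]
|BD| ∈ {5}
|CD| ∈ [7, 43]
|AD| ∈ [2, 48]
|BC| ∈ [2, 48]
|AC| ∈ [0, 91]

|CB| ∈ [2, 48]  (≈ [2.0000, 48.0000])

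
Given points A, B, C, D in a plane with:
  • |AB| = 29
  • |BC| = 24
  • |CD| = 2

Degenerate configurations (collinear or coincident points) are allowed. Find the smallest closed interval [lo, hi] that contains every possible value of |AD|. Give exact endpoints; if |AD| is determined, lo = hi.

|AD| ∈ [3, 55]  (≈ [3.0000, 55.0000])

|AB| ∈ {29}
|BC| ∈ {24}
|CD| ∈ {2}
|AC| ∈ [5, 53]
|BD| ∈ [22, 26]
|AD| ∈ [3, 55]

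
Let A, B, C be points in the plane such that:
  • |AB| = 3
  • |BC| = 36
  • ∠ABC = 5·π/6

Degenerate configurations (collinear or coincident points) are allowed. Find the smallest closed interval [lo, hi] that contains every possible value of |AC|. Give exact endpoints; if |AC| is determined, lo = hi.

|AB| ∈ {3}
|BC| ∈ {36}
|AC| ∈ {3·√(12·√(3) + 145)}

|AC| = 3·√(12·√(3) + 145)  (≈ 38.6272)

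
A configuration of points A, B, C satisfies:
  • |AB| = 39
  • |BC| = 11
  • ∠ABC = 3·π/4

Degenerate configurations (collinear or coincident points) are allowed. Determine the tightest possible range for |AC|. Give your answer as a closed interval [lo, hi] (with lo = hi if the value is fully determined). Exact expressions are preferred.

|AB| ∈ {39}
|BC| ∈ {11}
|AC| ∈ {√(429·√(2) + 1642)}

|AC| = √(429·√(2) + 1642)  (≈ 47.4204)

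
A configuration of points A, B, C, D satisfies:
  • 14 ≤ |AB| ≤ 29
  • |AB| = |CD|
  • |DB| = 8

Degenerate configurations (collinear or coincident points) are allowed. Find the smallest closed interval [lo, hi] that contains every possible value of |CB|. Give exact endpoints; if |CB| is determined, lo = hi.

|CB| ∈ [6, 37]  (≈ [6.0000, 37.0000])

|AB| ∈ [14, 29]
|BD| ∈ {8}
|CD| ∈ [14, 29]
|AD| ∈ [6, 37]
|BC| ∈ [6, 37]
|AC| ∈ [0, 66]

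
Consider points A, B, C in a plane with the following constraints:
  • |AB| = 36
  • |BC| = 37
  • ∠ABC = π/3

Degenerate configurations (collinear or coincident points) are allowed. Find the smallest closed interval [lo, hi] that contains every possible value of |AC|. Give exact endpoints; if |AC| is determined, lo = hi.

|AB| ∈ {36}
|BC| ∈ {37}
|AC| ∈ {√(1333)}

|AC| = √(1333)  (≈ 36.5103)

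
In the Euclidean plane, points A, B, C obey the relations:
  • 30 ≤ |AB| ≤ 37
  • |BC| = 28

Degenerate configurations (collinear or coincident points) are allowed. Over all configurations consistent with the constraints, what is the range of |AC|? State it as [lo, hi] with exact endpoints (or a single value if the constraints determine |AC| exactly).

|AC| ∈ [2, 65]  (≈ [2.0000, 65.0000])

|AB| ∈ [30, 37]
|BC| ∈ {28}
|AC| ∈ [2, 65]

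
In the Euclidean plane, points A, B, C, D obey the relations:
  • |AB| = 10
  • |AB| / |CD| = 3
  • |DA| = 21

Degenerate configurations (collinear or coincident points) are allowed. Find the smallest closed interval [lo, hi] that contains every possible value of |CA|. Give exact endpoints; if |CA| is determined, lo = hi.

|CA| ∈ [53/3, 73/3]  (≈ [17.6667, 24.3333])

|AB| ∈ {10}
|AD| ∈ {21}
|CD| ∈ {10/3}
|BD| ∈ [11, 31]
|AC| ∈ [53/3, 73/3]
|BC| ∈ [23/3, 103/3]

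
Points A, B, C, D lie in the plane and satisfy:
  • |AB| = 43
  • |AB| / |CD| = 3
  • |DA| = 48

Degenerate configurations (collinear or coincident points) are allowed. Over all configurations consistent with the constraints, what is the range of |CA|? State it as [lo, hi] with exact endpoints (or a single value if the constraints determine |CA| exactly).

|AB| ∈ {43}
|AD| ∈ {48}
|CD| ∈ {43/3}
|BD| ∈ [5, 91]
|AC| ∈ [101/3, 187/3]
|BC| ∈ [0, 316/3]

|CA| ∈ [101/3, 187/3]  (≈ [33.6667, 62.3333])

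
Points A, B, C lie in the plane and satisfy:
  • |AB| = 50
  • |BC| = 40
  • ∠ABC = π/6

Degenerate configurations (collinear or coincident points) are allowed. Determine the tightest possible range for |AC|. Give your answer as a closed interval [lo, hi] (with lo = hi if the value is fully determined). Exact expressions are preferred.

|AC| = 10·√(41 - 20·√(3))  (≈ 25.2170)

|AB| ∈ {50}
|BC| ∈ {40}
|AC| ∈ {10·√(41 - 20·√(3))}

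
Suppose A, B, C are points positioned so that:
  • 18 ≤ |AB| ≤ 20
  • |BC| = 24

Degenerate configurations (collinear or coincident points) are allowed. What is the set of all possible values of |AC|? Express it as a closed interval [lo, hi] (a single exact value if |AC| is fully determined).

|AB| ∈ [18, 20]
|BC| ∈ {24}
|AC| ∈ [4, 44]

|AC| ∈ [4, 44]  (≈ [4.0000, 44.0000])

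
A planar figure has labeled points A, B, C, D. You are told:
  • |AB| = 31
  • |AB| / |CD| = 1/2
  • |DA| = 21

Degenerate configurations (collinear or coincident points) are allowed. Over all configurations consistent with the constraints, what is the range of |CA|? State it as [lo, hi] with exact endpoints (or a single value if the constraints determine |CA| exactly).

|CA| ∈ [41, 83]  (≈ [41.0000, 83.0000])

|AB| ∈ {31}
|AD| ∈ {21}
|CD| ∈ {62}
|BD| ∈ [10, 52]
|AC| ∈ [41, 83]
|BC| ∈ [10, 114]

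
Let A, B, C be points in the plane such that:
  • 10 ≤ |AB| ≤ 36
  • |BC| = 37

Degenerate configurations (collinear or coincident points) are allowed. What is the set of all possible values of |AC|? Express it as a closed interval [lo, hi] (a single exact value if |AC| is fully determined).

|AC| ∈ [1, 73]  (≈ [1.0000, 73.0000])

|AB| ∈ [10, 36]
|BC| ∈ {37}
|AC| ∈ [1, 73]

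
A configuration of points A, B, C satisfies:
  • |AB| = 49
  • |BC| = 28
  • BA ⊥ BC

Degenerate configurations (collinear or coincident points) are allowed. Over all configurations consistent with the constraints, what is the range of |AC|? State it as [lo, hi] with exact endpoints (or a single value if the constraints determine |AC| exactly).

|AC| = 7·√(65)  (≈ 56.4358)

|AB| ∈ {49}
|BC| ∈ {28}
|AC| ∈ {7·√(65)}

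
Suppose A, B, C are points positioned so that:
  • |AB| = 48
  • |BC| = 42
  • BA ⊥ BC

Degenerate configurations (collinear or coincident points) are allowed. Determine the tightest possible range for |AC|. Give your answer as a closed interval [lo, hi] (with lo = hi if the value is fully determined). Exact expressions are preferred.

|AC| = 6·√(113)  (≈ 63.7809)

|AB| ∈ {48}
|BC| ∈ {42}
|AC| ∈ {6·√(113)}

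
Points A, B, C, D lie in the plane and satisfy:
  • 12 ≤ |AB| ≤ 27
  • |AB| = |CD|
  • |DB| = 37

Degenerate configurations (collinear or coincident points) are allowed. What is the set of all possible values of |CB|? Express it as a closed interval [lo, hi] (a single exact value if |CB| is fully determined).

|AB| ∈ [12, 27]
|BD| ∈ {37}
|CD| ∈ [12, 27]
|AD| ∈ [10, 64]
|BC| ∈ [10, 64]
|AC| ∈ [0, 91]

|CB| ∈ [10, 64]  (≈ [10.0000, 64.0000])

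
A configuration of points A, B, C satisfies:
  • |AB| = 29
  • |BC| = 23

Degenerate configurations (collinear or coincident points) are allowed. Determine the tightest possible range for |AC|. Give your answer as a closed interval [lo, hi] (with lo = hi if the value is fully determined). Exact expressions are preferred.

|AC| ∈ [6, 52]  (≈ [6.0000, 52.0000])

|AB| ∈ {29}
|BC| ∈ {23}
|AC| ∈ [6, 52]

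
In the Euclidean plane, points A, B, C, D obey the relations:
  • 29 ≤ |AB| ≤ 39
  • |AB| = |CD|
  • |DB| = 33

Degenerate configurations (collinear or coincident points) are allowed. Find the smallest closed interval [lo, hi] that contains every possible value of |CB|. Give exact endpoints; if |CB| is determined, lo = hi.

|AB| ∈ [29, 39]
|BD| ∈ {33}
|CD| ∈ [29, 39]
|AD| ∈ [0, 72]
|BC| ∈ [0, 72]
|AC| ∈ [0, 111]

|CB| ∈ [0, 72]  (≈ [0.0000, 72.0000])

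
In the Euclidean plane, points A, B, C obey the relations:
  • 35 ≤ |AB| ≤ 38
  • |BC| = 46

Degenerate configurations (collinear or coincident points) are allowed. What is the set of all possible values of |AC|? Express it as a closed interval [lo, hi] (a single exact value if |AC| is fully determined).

|AB| ∈ [35, 38]
|BC| ∈ {46}
|AC| ∈ [8, 84]

|AC| ∈ [8, 84]  (≈ [8.0000, 84.0000])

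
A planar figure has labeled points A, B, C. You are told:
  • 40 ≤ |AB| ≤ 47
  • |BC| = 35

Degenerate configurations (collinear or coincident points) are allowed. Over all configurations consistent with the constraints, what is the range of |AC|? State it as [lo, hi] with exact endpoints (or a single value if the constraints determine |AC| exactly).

|AC| ∈ [5, 82]  (≈ [5.0000, 82.0000])

|AB| ∈ [40, 47]
|BC| ∈ {35}
|AC| ∈ [5, 82]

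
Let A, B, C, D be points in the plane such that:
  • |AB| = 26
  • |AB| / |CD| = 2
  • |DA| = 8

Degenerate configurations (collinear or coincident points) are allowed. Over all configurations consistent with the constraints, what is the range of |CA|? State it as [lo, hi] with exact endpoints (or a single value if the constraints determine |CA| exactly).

|CA| ∈ [5, 21]  (≈ [5.0000, 21.0000])

|AB| ∈ {26}
|AD| ∈ {8}
|CD| ∈ {13}
|BD| ∈ [18, 34]
|AC| ∈ [5, 21]
|BC| ∈ [5, 47]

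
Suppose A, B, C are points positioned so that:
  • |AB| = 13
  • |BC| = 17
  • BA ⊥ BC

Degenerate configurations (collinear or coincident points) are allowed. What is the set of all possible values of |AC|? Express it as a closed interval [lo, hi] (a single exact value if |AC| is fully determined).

|AB| ∈ {13}
|BC| ∈ {17}
|AC| ∈ {√(458)}

|AC| = √(458)  (≈ 21.4009)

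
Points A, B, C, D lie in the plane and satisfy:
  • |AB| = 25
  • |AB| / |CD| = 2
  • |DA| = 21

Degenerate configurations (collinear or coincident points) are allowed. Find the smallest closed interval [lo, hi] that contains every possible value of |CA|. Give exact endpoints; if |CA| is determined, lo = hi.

|CA| ∈ [17/2, 67/2]  (≈ [8.5000, 33.5000])

|AB| ∈ {25}
|AD| ∈ {21}
|CD| ∈ {25/2}
|BD| ∈ [4, 46]
|AC| ∈ [17/2, 67/2]
|BC| ∈ [0, 117/2]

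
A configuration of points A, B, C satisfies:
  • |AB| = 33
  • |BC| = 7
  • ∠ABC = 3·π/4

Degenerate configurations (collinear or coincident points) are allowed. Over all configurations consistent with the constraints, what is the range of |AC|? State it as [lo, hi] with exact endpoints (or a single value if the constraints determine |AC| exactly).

|AB| ∈ {33}
|BC| ∈ {7}
|AC| ∈ {√(231·√(2) + 1138)}

|AC| = √(231·√(2) + 1138)  (≈ 38.2712)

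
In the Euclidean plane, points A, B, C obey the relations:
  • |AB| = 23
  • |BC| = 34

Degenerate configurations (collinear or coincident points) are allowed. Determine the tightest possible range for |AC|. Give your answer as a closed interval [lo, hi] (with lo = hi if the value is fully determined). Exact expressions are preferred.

|AC| ∈ [11, 57]  (≈ [11.0000, 57.0000])

|AB| ∈ {23}
|BC| ∈ {34}
|AC| ∈ [11, 57]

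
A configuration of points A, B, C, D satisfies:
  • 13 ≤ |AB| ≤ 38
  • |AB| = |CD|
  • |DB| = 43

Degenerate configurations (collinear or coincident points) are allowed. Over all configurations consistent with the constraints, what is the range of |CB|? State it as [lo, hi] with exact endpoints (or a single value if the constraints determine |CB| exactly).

|CB| ∈ [5, 81]  (≈ [5.0000, 81.0000])

|AB| ∈ [13, 38]
|BD| ∈ {43}
|CD| ∈ [13, 38]
|AD| ∈ [5, 81]
|BC| ∈ [5, 81]
|AC| ∈ [0, 119]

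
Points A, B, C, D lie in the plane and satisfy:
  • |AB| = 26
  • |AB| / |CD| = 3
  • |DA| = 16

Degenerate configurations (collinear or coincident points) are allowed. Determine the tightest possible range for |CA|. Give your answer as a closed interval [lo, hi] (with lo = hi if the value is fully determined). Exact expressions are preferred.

|CA| ∈ [22/3, 74/3]  (≈ [7.3333, 24.6667])

|AB| ∈ {26}
|AD| ∈ {16}
|CD| ∈ {26/3}
|BD| ∈ [10, 42]
|AC| ∈ [22/3, 74/3]
|BC| ∈ [4/3, 152/3]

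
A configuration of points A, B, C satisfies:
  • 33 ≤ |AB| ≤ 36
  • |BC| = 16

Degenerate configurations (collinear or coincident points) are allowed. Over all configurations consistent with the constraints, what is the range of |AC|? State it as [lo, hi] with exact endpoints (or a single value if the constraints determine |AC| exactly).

|AC| ∈ [17, 52]  (≈ [17.0000, 52.0000])

|AB| ∈ [33, 36]
|BC| ∈ {16}
|AC| ∈ [17, 52]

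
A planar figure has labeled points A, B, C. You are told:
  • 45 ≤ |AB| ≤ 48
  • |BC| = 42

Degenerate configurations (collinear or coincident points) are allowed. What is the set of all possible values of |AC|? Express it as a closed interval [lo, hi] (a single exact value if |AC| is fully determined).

|AC| ∈ [3, 90]  (≈ [3.0000, 90.0000])

|AB| ∈ [45, 48]
|BC| ∈ {42}
|AC| ∈ [3, 90]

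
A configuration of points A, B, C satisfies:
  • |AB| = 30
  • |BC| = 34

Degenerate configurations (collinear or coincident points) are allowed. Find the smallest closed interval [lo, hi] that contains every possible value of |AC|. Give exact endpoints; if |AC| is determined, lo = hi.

|AB| ∈ {30}
|BC| ∈ {34}
|AC| ∈ [4, 64]

|AC| ∈ [4, 64]  (≈ [4.0000, 64.0000])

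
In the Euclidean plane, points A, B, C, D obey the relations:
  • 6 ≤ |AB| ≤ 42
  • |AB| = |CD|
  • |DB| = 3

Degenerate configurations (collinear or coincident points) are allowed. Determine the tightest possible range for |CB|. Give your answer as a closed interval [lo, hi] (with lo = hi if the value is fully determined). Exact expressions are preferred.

|CB| ∈ [3, 45]  (≈ [3.0000, 45.0000])

|AB| ∈ [6, 42]
|BD| ∈ {3}
|CD| ∈ [6, 42]
|AD| ∈ [3, 45]
|BC| ∈ [3, 45]
|AC| ∈ [0, 87]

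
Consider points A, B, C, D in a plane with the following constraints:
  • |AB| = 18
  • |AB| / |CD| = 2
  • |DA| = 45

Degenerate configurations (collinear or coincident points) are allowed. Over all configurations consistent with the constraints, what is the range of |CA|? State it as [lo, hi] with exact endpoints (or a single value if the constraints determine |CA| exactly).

|AB| ∈ {18}
|AD| ∈ {45}
|CD| ∈ {9}
|BD| ∈ [27, 63]
|AC| ∈ [36, 54]
|BC| ∈ [18, 72]

|CA| ∈ [36, 54]  (≈ [36.0000, 54.0000])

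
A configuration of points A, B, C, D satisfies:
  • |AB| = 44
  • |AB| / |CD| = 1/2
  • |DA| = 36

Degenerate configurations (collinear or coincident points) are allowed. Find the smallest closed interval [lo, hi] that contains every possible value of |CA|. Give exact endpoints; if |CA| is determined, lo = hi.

|AB| ∈ {44}
|AD| ∈ {36}
|CD| ∈ {88}
|BD| ∈ [8, 80]
|AC| ∈ [52, 124]
|BC| ∈ [8, 168]

|CA| ∈ [52, 124]  (≈ [52.0000, 124.0000])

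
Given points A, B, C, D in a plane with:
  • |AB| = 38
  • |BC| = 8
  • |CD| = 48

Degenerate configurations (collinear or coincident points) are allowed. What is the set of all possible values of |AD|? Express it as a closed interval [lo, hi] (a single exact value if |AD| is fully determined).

|AB| ∈ {38}
|BC| ∈ {8}
|CD| ∈ {48}
|AC| ∈ [30, 46]
|BD| ∈ [40, 56]
|AD| ∈ [2, 94]

|AD| ∈ [2, 94]  (≈ [2.0000, 94.0000])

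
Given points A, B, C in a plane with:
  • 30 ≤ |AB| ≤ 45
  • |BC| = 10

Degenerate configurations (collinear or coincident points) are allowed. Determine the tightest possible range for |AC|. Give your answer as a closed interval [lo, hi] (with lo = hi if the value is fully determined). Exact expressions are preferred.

|AB| ∈ [30, 45]
|BC| ∈ {10}
|AC| ∈ [20, 55]

|AC| ∈ [20, 55]  (≈ [20.0000, 55.0000])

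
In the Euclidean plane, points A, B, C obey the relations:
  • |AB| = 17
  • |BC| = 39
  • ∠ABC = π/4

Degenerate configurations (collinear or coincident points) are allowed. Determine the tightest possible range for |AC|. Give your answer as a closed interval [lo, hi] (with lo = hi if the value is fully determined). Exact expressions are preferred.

|AC| = √(1810 - 663·√(2))  (≈ 29.5360)

|AB| ∈ {17}
|BC| ∈ {39}
|AC| ∈ {√(1810 - 663·√(2))}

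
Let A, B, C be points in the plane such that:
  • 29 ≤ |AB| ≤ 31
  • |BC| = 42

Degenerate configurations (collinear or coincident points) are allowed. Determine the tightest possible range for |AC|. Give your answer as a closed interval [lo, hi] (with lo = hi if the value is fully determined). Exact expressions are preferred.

|AC| ∈ [11, 73]  (≈ [11.0000, 73.0000])

|AB| ∈ [29, 31]
|BC| ∈ {42}
|AC| ∈ [11, 73]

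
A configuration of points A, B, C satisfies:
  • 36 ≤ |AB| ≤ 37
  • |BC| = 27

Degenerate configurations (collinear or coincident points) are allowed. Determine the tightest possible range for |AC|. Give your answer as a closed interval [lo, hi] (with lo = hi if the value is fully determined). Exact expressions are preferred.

|AC| ∈ [9, 64]  (≈ [9.0000, 64.0000])

|AB| ∈ [36, 37]
|BC| ∈ {27}
|AC| ∈ [9, 64]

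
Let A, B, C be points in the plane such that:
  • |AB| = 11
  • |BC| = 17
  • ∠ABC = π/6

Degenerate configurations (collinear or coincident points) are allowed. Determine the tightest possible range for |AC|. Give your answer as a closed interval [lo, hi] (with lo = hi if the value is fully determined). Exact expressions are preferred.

|AC| = √(410 - 187·√(3))  (≈ 9.2794)

|AB| ∈ {11}
|BC| ∈ {17}
|AC| ∈ {√(410 - 187·√(3))}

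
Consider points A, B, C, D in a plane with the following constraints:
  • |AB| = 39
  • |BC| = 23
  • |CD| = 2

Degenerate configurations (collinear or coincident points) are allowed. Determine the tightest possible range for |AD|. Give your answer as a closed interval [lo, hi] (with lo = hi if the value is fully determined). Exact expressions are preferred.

|AB| ∈ {39}
|BC| ∈ {23}
|CD| ∈ {2}
|AC| ∈ [16, 62]
|BD| ∈ [21, 25]
|AD| ∈ [14, 64]

|AD| ∈ [14, 64]  (≈ [14.0000, 64.0000])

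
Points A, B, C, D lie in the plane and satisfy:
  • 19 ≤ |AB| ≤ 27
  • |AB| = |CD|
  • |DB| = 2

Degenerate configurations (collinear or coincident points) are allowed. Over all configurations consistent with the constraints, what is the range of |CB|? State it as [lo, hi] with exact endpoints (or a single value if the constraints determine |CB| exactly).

|CB| ∈ [17, 29]  (≈ [17.0000, 29.0000])

|AB| ∈ [19, 27]
|BD| ∈ {2}
|CD| ∈ [19, 27]
|AD| ∈ [17, 29]
|BC| ∈ [17, 29]
|AC| ∈ [0, 56]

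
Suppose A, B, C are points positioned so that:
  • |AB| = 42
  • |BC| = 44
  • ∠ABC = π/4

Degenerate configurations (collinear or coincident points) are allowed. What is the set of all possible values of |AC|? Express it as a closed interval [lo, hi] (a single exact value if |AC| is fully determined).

|AC| = 2·√(925 - 462·√(2))  (≈ 32.9626)

|AB| ∈ {42}
|BC| ∈ {44}
|AC| ∈ {2·√(925 - 462·√(2))}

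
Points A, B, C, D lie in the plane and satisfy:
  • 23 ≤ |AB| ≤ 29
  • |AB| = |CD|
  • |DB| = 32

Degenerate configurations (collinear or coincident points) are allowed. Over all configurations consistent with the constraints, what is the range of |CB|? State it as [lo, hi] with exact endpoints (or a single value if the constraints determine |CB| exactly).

|AB| ∈ [23, 29]
|BD| ∈ {32}
|CD| ∈ [23, 29]
|AD| ∈ [3, 61]
|BC| ∈ [3, 61]
|AC| ∈ [0, 90]

|CB| ∈ [3, 61]  (≈ [3.0000, 61.0000])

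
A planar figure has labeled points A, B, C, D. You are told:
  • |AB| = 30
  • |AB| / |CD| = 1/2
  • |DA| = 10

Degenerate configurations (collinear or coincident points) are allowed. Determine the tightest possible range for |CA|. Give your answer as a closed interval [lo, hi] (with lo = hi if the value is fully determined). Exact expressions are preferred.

|CA| ∈ [50, 70]  (≈ [50.0000, 70.0000])

|AB| ∈ {30}
|AD| ∈ {10}
|CD| ∈ {60}
|BD| ∈ [20, 40]
|AC| ∈ [50, 70]
|BC| ∈ [20, 100]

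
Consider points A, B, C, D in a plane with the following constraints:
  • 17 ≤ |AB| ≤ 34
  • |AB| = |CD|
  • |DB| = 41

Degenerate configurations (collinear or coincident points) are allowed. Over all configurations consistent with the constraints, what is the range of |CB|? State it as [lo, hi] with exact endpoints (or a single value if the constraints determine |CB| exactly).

|AB| ∈ [17, 34]
|BD| ∈ {41}
|CD| ∈ [17, 34]
|AD| ∈ [7, 75]
|BC| ∈ [7, 75]
|AC| ∈ [0, 109]

|CB| ∈ [7, 75]  (≈ [7.0000, 75.0000])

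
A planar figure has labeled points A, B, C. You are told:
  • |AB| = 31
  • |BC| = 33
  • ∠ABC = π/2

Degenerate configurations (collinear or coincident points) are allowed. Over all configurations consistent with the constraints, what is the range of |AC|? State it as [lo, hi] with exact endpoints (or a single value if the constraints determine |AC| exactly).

|AC| = 5·√(82)  (≈ 45.2769)

|AB| ∈ {31}
|BC| ∈ {33}
|AC| ∈ {5·√(82)}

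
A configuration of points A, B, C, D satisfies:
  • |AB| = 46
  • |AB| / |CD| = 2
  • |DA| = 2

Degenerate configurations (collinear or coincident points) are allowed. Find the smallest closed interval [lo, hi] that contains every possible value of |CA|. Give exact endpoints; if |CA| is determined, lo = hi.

|CA| ∈ [21, 25]  (≈ [21.0000, 25.0000])

|AB| ∈ {46}
|AD| ∈ {2}
|CD| ∈ {23}
|BD| ∈ [44, 48]
|AC| ∈ [21, 25]
|BC| ∈ [21, 71]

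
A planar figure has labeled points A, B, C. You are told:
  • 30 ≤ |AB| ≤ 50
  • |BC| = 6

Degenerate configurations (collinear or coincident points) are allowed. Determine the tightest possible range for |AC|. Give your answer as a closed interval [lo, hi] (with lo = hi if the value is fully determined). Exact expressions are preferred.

|AB| ∈ [30, 50]
|BC| ∈ {6}
|AC| ∈ [24, 56]

|AC| ∈ [24, 56]  (≈ [24.0000, 56.0000])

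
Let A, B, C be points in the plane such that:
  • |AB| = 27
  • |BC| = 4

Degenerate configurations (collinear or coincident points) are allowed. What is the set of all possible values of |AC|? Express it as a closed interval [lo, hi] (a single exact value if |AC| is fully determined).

|AB| ∈ {27}
|BC| ∈ {4}
|AC| ∈ [23, 31]

|AC| ∈ [23, 31]  (≈ [23.0000, 31.0000])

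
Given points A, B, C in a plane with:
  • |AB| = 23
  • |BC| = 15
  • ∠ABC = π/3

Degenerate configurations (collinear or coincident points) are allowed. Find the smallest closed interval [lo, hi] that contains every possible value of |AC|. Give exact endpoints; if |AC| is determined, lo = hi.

|AB| ∈ {23}
|BC| ∈ {15}
|AC| ∈ {√(409)}

|AC| = √(409)  (≈ 20.2237)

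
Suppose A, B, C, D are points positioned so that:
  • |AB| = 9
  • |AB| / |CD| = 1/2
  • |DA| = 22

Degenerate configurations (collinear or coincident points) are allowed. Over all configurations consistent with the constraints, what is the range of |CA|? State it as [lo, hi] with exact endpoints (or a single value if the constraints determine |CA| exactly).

|AB| ∈ {9}
|AD| ∈ {22}
|CD| ∈ {18}
|BD| ∈ [13, 31]
|AC| ∈ [4, 40]
|BC| ∈ [0, 49]

|CA| ∈ [4, 40]  (≈ [4.0000, 40.0000])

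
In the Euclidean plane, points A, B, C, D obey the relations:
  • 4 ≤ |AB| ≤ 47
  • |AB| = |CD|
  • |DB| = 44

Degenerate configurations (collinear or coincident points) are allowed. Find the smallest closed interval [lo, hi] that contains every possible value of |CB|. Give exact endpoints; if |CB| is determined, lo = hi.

|AB| ∈ [4, 47]
|BD| ∈ {44}
|CD| ∈ [4, 47]
|AD| ∈ [0, 91]
|BC| ∈ [0, 91]
|AC| ∈ [0, 138]

|CB| ∈ [0, 91]  (≈ [0.0000, 91.0000])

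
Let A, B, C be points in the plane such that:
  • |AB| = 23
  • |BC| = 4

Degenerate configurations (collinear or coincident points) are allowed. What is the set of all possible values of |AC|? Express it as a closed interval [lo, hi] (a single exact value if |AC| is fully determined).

|AC| ∈ [19, 27]  (≈ [19.0000, 27.0000])

|AB| ∈ {23}
|BC| ∈ {4}
|AC| ∈ [19, 27]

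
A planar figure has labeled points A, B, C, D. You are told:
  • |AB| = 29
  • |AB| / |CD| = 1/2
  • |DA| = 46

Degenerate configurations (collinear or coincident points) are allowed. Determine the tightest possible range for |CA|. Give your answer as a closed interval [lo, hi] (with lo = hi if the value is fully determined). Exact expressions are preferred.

|CA| ∈ [12, 104]  (≈ [12.0000, 104.0000])

|AB| ∈ {29}
|AD| ∈ {46}
|CD| ∈ {58}
|BD| ∈ [17, 75]
|AC| ∈ [12, 104]
|BC| ∈ [0, 133]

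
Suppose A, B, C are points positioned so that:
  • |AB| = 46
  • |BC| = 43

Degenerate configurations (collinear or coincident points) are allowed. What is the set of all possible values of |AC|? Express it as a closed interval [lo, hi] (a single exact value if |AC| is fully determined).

|AC| ∈ [3, 89]  (≈ [3.0000, 89.0000])

|AB| ∈ {46}
|BC| ∈ {43}
|AC| ∈ [3, 89]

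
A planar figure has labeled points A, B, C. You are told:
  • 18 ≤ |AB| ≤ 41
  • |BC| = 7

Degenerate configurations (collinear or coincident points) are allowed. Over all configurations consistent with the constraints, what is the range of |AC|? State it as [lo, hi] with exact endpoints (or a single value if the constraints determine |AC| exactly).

|AC| ∈ [11, 48]  (≈ [11.0000, 48.0000])

|AB| ∈ [18, 41]
|BC| ∈ {7}
|AC| ∈ [11, 48]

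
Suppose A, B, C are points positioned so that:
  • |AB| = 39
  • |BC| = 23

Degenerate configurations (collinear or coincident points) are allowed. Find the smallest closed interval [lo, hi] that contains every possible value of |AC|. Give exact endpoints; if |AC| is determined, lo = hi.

|AC| ∈ [16, 62]  (≈ [16.0000, 62.0000])

|AB| ∈ {39}
|BC| ∈ {23}
|AC| ∈ [16, 62]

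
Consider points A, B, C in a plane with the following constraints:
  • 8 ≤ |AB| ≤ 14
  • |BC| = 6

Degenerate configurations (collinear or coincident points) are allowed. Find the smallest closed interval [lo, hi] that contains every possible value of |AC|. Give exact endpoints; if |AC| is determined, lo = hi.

|AB| ∈ [8, 14]
|BC| ∈ {6}
|AC| ∈ [2, 20]

|AC| ∈ [2, 20]  (≈ [2.0000, 20.0000])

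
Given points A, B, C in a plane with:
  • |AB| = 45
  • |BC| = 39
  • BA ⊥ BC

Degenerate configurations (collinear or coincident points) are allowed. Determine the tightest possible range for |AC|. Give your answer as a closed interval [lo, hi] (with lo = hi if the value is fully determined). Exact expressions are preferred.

|AC| = 3·√(394)  (≈ 59.5483)

|AB| ∈ {45}
|BC| ∈ {39}
|AC| ∈ {3·√(394)}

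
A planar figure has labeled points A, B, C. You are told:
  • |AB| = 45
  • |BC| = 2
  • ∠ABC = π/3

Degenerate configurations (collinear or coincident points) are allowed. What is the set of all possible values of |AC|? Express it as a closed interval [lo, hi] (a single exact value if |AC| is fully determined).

|AB| ∈ {45}
|BC| ∈ {2}
|AC| ∈ {√(1939)}

|AC| = √(1939)  (≈ 44.0341)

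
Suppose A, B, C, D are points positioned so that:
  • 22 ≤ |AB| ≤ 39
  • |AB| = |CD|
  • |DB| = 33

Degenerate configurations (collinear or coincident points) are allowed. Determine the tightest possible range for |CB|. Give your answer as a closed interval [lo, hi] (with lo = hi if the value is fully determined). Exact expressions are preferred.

|AB| ∈ [22, 39]
|BD| ∈ {33}
|CD| ∈ [22, 39]
|AD| ∈ [0, 72]
|BC| ∈ [0, 72]
|AC| ∈ [0, 111]

|CB| ∈ [0, 72]  (≈ [0.0000, 72.0000])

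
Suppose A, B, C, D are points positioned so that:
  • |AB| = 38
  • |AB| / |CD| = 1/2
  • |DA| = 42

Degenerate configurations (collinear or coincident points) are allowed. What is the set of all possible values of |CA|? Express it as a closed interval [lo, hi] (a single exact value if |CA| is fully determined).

|CA| ∈ [34, 118]  (≈ [34.0000, 118.0000])

|AB| ∈ {38}
|AD| ∈ {42}
|CD| ∈ {76}
|BD| ∈ [4, 80]
|AC| ∈ [34, 118]
|BC| ∈ [0, 156]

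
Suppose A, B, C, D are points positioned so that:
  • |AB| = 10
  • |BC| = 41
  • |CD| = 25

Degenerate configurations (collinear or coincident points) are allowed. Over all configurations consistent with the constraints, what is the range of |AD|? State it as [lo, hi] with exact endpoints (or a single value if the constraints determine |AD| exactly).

|AB| ∈ {10}
|BC| ∈ {41}
|CD| ∈ {25}
|AC| ∈ [31, 51]
|BD| ∈ [16, 66]
|AD| ∈ [6, 76]

|AD| ∈ [6, 76]  (≈ [6.0000, 76.0000])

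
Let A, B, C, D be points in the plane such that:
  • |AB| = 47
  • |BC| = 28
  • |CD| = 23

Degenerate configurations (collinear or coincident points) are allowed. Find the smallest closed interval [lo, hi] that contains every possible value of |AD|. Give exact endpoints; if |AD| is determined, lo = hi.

|AB| ∈ {47}
|BC| ∈ {28}
|CD| ∈ {23}
|AC| ∈ [19, 75]
|BD| ∈ [5, 51]
|AD| ∈ [0, 98]

|AD| ∈ [0, 98]  (≈ [0.0000, 98.0000])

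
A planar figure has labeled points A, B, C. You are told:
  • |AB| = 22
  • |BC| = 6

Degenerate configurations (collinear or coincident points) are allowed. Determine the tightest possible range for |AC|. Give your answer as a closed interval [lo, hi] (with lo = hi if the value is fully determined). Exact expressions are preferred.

|AB| ∈ {22}
|BC| ∈ {6}
|AC| ∈ [16, 28]

|AC| ∈ [16, 28]  (≈ [16.0000, 28.0000])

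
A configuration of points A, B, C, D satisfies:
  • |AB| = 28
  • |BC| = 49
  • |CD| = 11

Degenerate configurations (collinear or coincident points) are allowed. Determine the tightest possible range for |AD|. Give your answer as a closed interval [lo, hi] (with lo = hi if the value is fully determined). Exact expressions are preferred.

|AD| ∈ [10, 88]  (≈ [10.0000, 88.0000])

|AB| ∈ {28}
|BC| ∈ {49}
|CD| ∈ {11}
|AC| ∈ [21, 77]
|BD| ∈ [38, 60]
|AD| ∈ [10, 88]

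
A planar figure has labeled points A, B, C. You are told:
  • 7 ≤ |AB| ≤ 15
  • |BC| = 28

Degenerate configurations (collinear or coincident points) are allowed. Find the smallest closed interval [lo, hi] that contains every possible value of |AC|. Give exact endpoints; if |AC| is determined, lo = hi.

|AB| ∈ [7, 15]
|BC| ∈ {28}
|AC| ∈ [13, 43]

|AC| ∈ [13, 43]  (≈ [13.0000, 43.0000])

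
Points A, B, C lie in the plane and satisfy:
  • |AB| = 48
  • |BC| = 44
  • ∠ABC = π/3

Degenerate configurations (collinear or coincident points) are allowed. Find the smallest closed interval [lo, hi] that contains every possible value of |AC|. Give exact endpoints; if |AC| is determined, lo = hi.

|AC| = 4·√(133)  (≈ 46.1303)

|AB| ∈ {48}
|BC| ∈ {44}
|AC| ∈ {4·√(133)}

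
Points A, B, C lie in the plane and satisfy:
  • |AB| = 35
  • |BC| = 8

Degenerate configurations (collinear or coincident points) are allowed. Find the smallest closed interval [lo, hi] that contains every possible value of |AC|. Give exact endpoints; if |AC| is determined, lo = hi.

|AB| ∈ {35}
|BC| ∈ {8}
|AC| ∈ [27, 43]

|AC| ∈ [27, 43]  (≈ [27.0000, 43.0000])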